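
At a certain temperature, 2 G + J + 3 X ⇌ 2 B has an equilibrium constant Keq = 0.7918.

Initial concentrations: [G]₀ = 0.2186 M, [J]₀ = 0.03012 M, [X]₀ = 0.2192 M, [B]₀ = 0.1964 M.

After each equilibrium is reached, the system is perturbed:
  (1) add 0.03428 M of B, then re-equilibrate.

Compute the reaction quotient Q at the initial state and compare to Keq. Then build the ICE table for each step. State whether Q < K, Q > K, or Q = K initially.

Q₀ = 2545; Q > K (proceeds reverse)

Q₀ = 2545 vs Keq = 0.7918 ⇒ Q>K, reverse
Step 1:
                   G          J          X          B
  I           0.2186    0.03012     0.2192     0.1964
  C           0.1612     0.0806     0.2418    -0.1612
  E           0.3798     0.1107      0.461     0.0352
  solve Keq expr → x = -0.0806; check Q = 0.7918
Then add 0.03428 M of B.
Step 2:
                   G          J          X          B
  I           0.3798     0.1107      0.461    0.06948
  C          0.02498    0.01249    0.03747   -0.02498
  E           0.4048     0.1232     0.4985     0.0445
  solve Keq expr → x = -0.01249; check Q = 0.7918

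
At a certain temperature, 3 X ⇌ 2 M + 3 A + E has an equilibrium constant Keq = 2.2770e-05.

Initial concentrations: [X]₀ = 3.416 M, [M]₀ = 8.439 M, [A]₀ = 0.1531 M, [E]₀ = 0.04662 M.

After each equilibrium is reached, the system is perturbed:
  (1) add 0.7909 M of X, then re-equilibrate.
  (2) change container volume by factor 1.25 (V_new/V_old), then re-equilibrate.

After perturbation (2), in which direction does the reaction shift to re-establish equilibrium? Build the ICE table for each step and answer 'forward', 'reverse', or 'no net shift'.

Q₀ = 2.9890e-04 vs Keq = 2.2770e-05 ⇒ Q>K, reverse
Step 1:
                    X           M           A           E
  I             3.416       8.439      0.1531     0.04662
  C           0.06952    -0.04635    -0.06952    -0.02317
  E             3.486       8.393     0.08358     0.02345
  solve Keq expr → x = -0.02317; check Q = 2.2770e-05
Then add 0.7909 M of X.
Step 2:
                    X           M           A           E
  I             4.276       8.393     0.08358     0.02345
  C          -0.01298    0.008652     0.01298    0.004326
  E             4.263       8.401     0.09656     0.02777
  solve Keq expr → x = 0.004326; check Q = 2.2770e-05
Then change container volume by factor 1.25 (V_new/V_old).
Step 3:
                    X           M           A           E
  I             3.411       6.721     0.07725     0.02222
  C          -0.01323    0.008817     0.01323    0.004409
  E             3.398        6.73     0.09047     0.02663
  solve Keq expr → x = 0.004409; check Q = 2.2770e-05

Direction: forward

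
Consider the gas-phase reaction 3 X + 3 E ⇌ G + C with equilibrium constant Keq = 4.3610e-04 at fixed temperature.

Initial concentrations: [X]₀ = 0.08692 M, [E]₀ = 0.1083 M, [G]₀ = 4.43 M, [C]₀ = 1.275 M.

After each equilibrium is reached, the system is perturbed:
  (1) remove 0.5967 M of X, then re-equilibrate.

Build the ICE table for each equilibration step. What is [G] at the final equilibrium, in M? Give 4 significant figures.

Q₀ = 6.7713e+06 vs Keq = 4.3610e-04 ⇒ Q>K, reverse
Step 1:
                  X         E         G         C
  I         0.08692    0.1083      4.43     1.275
  C           3.262     3.262    -1.087    -1.087
  E           3.349      3.37     3.343    0.1876
  solve Keq expr → x = -1.087; check Q = 4.3610e-04
Then remove 0.5967 M of X.
Step 2:
                  X         E         G         C
  I           2.752      3.37     3.343    0.1876
  C          0.1441    0.1441  -0.04802  -0.04802
  E           2.896     3.514     3.295    0.1396
  solve Keq expr → x = -0.04802; check Q = 4.3610e-04

[G]_eq = 3.295 M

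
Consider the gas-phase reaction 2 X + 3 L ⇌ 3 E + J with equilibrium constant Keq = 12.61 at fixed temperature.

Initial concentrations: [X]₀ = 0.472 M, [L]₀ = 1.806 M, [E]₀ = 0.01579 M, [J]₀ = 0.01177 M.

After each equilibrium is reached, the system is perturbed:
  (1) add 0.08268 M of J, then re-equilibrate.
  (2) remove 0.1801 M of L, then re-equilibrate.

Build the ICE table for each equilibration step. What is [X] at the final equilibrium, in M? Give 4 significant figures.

[X]_eq = 0.07137 M

Q₀ = 3.5309e-08 vs Keq = 12.61 ⇒ Q<K, forward
Step 1:
                   X          L          E          J
  Initial      0.472      1.806    0.01579    0.01177
  Change     -0.4185    -0.6278     0.6278     0.2093
  Equil      0.05346      1.178     0.6436      0.221
  solve Keq expr → x = 0.2093; check Q = 12.61
Then add 0.08268 M of J.
Step 2:
                   X          L          E          J
  Initial    0.05346      1.178     0.6436     0.3037
  Change    0.006652   0.009978  -0.009978  -0.003326
  Equil      0.06011      1.188     0.6336     0.3004
  solve Keq expr → x = -0.003326; check Q = 12.61
Then remove 0.1801 M of L.
Step 3:
                   X          L          E          J
  Initial    0.06011      1.008     0.6336     0.3004
  Change     0.01126    0.01689   -0.01689  -0.005629
  Equil      0.07137      1.025     0.6167     0.2948
  solve Keq expr → x = -0.005629; check Q = 12.61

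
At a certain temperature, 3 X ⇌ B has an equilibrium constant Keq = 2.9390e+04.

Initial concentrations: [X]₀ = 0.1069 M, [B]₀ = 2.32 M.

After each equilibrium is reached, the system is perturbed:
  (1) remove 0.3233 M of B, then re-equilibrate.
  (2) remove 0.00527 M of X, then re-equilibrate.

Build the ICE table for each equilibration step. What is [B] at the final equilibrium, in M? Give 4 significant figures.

Q₀ = 1899 vs Keq = 2.9390e+04 ⇒ Q<K, forward
Step 1:
                    X           B
  Initial      0.1069        2.32
  Change     -0.06387     0.02129
  Equil       0.04303       2.341
  solve Keq expr → x = 0.02129; check Q = 2.9390e+04
Then remove 0.3233 M of B.
Step 2:
                    X           B
  Initial     0.04303       2.018
  Change    -0.002075  6.9157e-04
  Equil       0.04095       2.019
  solve Keq expr → x = 6.9157e-04; check Q = 2.9390e+04
Then remove 0.00527 M of X.
Step 3:
                    X           B
  Initial     0.03568       2.019
  Change     0.005258   -0.001753
  Equil       0.04094       2.017
  solve Keq expr → x = -0.001753; check Q = 2.9390e+04

[B]_eq = 2.017 M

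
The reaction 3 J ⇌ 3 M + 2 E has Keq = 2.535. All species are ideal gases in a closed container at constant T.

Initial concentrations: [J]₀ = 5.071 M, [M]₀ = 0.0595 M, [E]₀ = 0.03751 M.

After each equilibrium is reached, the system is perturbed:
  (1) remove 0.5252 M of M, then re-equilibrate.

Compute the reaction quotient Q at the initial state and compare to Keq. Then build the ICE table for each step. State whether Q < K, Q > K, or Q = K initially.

Q₀ = 2.2728e-09 vs Keq = 2.535 ⇒ Q<K, forward
Step 1:
                  J         M         E
  Initial     5.071    0.0595   0.03751
  Change     -2.461     2.461     1.641
  Equil        2.61      2.52     1.678
  solve Keq expr → x = 0.8203; check Q = 2.535
Then remove 0.5252 M of M.
Step 2:
                  J         M         E
  Initial      2.61     1.995     1.678
  Change    -0.2067    0.2067    0.1378
  Equil       2.403     2.202     1.816
  solve Keq expr → x = 0.0689; check Q = 2.535

Q₀ = 2.2728e-09; Q < K (proceeds forward)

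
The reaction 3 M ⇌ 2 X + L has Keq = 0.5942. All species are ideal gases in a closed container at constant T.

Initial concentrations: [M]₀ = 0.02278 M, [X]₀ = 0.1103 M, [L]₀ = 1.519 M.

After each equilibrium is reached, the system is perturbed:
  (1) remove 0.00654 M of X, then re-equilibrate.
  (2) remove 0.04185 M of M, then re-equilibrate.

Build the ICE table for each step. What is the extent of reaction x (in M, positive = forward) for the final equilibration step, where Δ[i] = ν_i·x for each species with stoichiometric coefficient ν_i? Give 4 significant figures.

x = -0.004577 M

Q₀ = 1563 vs Keq = 0.5942 ⇒ Q>K, reverse
Step 1:
                    M           X           L
  init        0.02278      0.1103       1.519
  Δ            0.1162    -0.07747    -0.03874
  eq            0.139     0.03283        1.48
  solve Keq expr → x = -0.03874; check Q = 0.5942
Then remove 0.00654 M of X.
Step 2:
                    M           X           L
  init          0.139     0.02629        1.48
  Δ          -0.00641    0.004273    0.002137
  eq           0.1326     0.03056       1.482
  solve Keq expr → x = 0.002137; check Q = 0.5942
Then remove 0.04185 M of M.
Step 3:
                    M           X           L
  init        0.09073     0.03056       1.482
  Δ           0.01373   -0.009154   -0.004577
  eq           0.1045     0.02141       1.478
  solve Keq expr → x = -0.004577; check Q = 0.5942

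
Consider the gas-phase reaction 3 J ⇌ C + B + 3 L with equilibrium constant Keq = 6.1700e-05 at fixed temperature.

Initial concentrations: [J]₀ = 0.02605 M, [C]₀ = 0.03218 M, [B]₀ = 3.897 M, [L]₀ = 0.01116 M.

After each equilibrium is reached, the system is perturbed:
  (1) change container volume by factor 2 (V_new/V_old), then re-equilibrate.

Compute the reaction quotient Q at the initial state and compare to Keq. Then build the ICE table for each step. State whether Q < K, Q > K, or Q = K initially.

Q₀ = 0.00986; Q > K (proceeds reverse)

Q₀ = 0.00986 vs Keq = 6.1700e-05 ⇒ Q>K, reverse
Step 1:
                   J          C          B          L
  Initial    0.02605    0.03218      3.897    0.01116
  Change     0.00836  -0.002787  -0.002787   -0.00836
  Equil      0.03441    0.02939      3.894     0.0028
  solve Keq expr → x = -0.002787; check Q = 6.1700e-05
Then change container volume by factor 2 (V_new/V_old).
Step 2:
                   J          C          B          L
  Initial     0.0172     0.0147      1.947     0.0014
  Change  -7.1817e-04 2.3939e-04 2.3939e-04 7.1817e-04
  Equil      0.01649    0.01494      1.947   0.002118
  solve Keq expr → x = 2.3939e-04; check Q = 6.1700e-05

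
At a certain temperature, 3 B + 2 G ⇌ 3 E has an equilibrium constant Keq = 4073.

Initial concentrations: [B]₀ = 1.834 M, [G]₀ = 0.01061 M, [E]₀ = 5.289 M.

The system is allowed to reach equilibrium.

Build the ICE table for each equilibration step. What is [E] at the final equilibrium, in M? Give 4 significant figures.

[E]_eq = 5.2 M

Q₀ = 2.1306e+05 vs Keq = 4073 ⇒ Q>K, reverse
Step 1:
                  B         G         E
  I           1.834   0.01061     5.289
  C         0.08864   0.05909  -0.08864
  E           1.923    0.0697       5.2
  solve Keq expr → x = -0.02955; check Q = 4073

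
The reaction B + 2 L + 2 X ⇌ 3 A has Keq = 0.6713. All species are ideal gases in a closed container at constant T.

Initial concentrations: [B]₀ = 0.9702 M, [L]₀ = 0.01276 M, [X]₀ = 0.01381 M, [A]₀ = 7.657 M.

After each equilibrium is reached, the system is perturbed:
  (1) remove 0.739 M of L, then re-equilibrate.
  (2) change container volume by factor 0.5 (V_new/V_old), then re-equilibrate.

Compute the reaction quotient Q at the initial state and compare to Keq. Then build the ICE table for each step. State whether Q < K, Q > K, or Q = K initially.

Q₀ = 1.4901e+10; Q > K (proceeds reverse)

Q₀ = 1.4901e+10 vs Keq = 0.6713 ⇒ Q>K, reverse
Step 1:
                   B          L          X          A
  Initial     0.9702    0.01276    0.01381      7.657
  Change        1.25      2.501      2.501     -3.751
  Equil        2.221      2.514      2.515      3.906
  solve Keq expr → x = -1.25; check Q = 0.6713
Then remove 0.739 M of L.
Step 2:
                   B          L          X          A
  Initial      2.221      1.775      2.515      3.906
  Change      0.1071     0.2143     0.2143    -0.3214
  Equil        2.328      1.989      2.729      3.584
  solve Keq expr → x = -0.1071; check Q = 0.6713
Then change container volume by factor 0.5 (V_new/V_old).
Step 3:
                   B          L          X          A
  Initial      4.656      3.978      5.458      7.168
  Change     -0.4192    -0.8385    -0.8385      1.258
  Equil        4.236       3.14       4.62      8.426
  solve Keq expr → x = 0.4192; check Q = 0.6713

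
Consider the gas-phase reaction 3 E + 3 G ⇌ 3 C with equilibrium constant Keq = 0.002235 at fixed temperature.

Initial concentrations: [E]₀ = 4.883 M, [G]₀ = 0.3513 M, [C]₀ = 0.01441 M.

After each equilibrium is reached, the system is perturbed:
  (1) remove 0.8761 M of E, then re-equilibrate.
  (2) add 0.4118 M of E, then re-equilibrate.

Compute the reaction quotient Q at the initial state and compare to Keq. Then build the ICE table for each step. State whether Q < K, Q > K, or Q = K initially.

Q₀ = 5.9279e-07; Q < K (proceeds forward)

Q₀ = 5.9279e-07 vs Keq = 0.002235 ⇒ Q<K, forward
Step 1:
                   E          G          C
  I            4.883     0.3513    0.01441
  C          -0.1258    -0.1258     0.1258
  E            4.757     0.2255     0.1402
  solve Keq expr → x = 0.04194; check Q = 0.002235
Then remove 0.8761 M of E.
Step 2:
                   E          G          C
  I            3.881     0.2255     0.1402
  C          0.01678    0.01678   -0.01678
  E            3.898     0.2423     0.1235
  solve Keq expr → x = -0.005593; check Q = 0.002235
Then add 0.4118 M of E.
Step 3:
                   E          G          C
  I             4.31     0.2423     0.1235
  C        -0.008182  -0.008182   0.008182
  E            4.301     0.2341     0.1316
  solve Keq expr → x = 0.002727; check Q = 0.002235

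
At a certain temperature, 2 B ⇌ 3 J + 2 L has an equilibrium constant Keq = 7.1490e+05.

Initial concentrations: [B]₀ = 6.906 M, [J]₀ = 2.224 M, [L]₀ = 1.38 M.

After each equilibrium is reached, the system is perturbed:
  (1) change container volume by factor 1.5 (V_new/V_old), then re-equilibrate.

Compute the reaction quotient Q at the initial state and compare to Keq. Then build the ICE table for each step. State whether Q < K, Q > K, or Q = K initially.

Q₀ = 0.4392; Q < K (proceeds forward)

Q₀ = 0.4392 vs Keq = 7.1490e+05 ⇒ Q<K, forward
Step 1:
                    B           J           L
  init          6.906       2.224        1.38
  Δ            -6.518       9.777       6.518
  eq           0.3883          12       7.898
  solve Keq expr → x = 3.259; check Q = 7.1490e+05
Then change container volume by factor 1.5 (V_new/V_old).
Step 2:
                    B           J           L
  init         0.2589           8       5.265
  Δ           -0.1105      0.1658      0.1105
  eq           0.1484       8.166       5.376
  solve Keq expr → x = 0.05525; check Q = 7.1490e+05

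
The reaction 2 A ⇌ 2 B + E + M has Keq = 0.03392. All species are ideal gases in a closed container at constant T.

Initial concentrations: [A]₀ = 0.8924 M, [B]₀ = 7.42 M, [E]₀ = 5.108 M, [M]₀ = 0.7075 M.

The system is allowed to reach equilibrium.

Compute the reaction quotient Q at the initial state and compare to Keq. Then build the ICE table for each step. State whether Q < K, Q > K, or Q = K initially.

Q₀ = 249.8; Q > K (proceeds reverse)

Q₀ = 249.8 vs Keq = 0.03392 ⇒ Q>K, reverse
Step 1:
                   A          B          E          M
  init        0.8924       7.42      5.108     0.7075
  Δ            1.413     -1.413    -0.7064    -0.7064
  eq           2.305      6.007      4.402   0.001135
  solve Keq expr → x = -0.7064; check Q = 0.03392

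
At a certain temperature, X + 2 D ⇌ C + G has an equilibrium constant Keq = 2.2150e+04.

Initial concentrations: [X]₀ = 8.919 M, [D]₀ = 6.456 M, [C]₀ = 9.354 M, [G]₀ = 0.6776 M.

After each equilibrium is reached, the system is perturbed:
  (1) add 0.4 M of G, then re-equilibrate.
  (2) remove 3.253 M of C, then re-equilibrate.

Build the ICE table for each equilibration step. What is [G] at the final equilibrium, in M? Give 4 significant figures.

[G]_eq = 4.297 M

Q₀ = 0.01705 vs Keq = 2.2150e+04 ⇒ Q<K, forward
Step 1:
                    X           D           C           G
  I             8.919       6.456       9.354      0.6776
  C            -3.218      -6.436       3.218       3.218
  E             5.701     0.01969       12.57       3.896
  solve Keq expr → x = 3.218; check Q = 2.2150e+04
Then add 0.4 M of G.
Step 2:
                    X           D           C           G
  I             5.701     0.01969       12.57       4.296
  C        4.9195e-04  9.8389e-04 -4.9195e-04 -4.9195e-04
  E             5.701     0.02068       12.57       4.295
  solve Keq expr → x = -4.9195e-04; check Q = 2.2150e+04
Then remove 3.253 M of C.
Step 3:
                    X           D           C           G
  I             5.701     0.02068       9.319       4.295
  C         -0.001434   -0.002869    0.001434    0.001434
  E               5.7     0.01781        9.32       4.297
  solve Keq expr → x = 0.001434; check Q = 2.2150e+04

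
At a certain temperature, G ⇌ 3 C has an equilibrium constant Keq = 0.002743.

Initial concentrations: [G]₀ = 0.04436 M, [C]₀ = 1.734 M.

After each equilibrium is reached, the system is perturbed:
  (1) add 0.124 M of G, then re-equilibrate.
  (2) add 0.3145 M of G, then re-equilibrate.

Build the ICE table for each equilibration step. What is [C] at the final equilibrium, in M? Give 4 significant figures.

Q₀ = 117.5 vs Keq = 0.002743 ⇒ Q>K, reverse
Step 1:
                   G          C
  Initial    0.04436      1.734
  Change       0.539     -1.617
  Equil       0.5834      0.117
  solve Keq expr → x = -0.539; check Q = 0.002743
Then add 0.124 M of G.
Step 2:
                   G          C
  Initial     0.7074      0.117
  Change   -0.002537   0.007612
  Equil       0.7048     0.1246
  solve Keq expr → x = 0.002537; check Q = 0.002743
Then add 0.3145 M of G.
Step 3:
                   G          C
  Initial      1.019     0.1246
  Change   -0.005352    0.01606
  Equil        1.014     0.1406
  solve Keq expr → x = 0.005352; check Q = 0.002743

[C]_eq = 0.1406 M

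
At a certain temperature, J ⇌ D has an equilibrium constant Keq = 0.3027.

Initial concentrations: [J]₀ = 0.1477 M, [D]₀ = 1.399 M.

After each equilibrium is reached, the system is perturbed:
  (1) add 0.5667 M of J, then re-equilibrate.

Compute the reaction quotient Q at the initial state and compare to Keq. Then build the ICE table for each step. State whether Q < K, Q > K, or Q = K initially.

Q₀ = 9.472 vs Keq = 0.3027 ⇒ Q>K, reverse
Step 1:
                   J          D
  I           0.1477      1.399
  C             1.04      -1.04
  E            1.187     0.3594
  solve Keq expr → x = -1.04; check Q = 0.3027
Then add 0.5667 M of J.
Step 2:
                   J          D
  I            1.754     0.3594
  C          -0.1317     0.1317
  E            1.622     0.4911
  solve Keq expr → x = 0.1317; check Q = 0.3027

Q₀ = 9.472; Q > K (proceeds reverse)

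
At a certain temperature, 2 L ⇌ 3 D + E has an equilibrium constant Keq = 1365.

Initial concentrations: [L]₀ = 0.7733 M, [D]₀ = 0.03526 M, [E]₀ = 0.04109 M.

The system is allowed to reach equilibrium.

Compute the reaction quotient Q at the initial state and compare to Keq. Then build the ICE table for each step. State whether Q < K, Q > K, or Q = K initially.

Q₀ = 3.0122e-06; Q < K (proceeds forward)

Q₀ = 3.0122e-06 vs Keq = 1365 ⇒ Q<K, forward
Step 1:
                   L          D          E
  init        0.7733    0.03526    0.04109
  Δ          -0.7514      1.127     0.3757
  eq          0.0219      1.162     0.4168
  solve Keq expr → x = 0.3757; check Q = 1365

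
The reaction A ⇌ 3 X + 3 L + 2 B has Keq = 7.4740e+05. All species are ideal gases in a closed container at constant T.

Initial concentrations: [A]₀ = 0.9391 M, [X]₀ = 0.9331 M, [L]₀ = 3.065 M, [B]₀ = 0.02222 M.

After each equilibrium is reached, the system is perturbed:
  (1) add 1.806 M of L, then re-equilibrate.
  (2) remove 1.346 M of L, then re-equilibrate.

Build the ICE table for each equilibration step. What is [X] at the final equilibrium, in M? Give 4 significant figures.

Q₀ = 0.0123 vs Keq = 7.4740e+05 ⇒ Q<K, forward
Step 1:
                   A          X          L          B
  I           0.9391     0.9331      3.065    0.02222
  C          -0.8986      2.696      2.696      1.797
  E          0.04047      3.629      5.761      1.819
  solve Keq expr → x = 0.8986; check Q = 7.4740e+05
Then add 1.806 M of L.
Step 2:
                   A          X          L          B
  I          0.04047      3.629      7.567      1.819
  C           0.0343    -0.1029    -0.1029    -0.0686
  E          0.07477      3.526      7.464      1.751
  solve Keq expr → x = -0.0343; check Q = 7.4740e+05
Then remove 1.346 M of L.
Step 3:
                   A          X          L          B
  I          0.07477      3.526      6.118      1.751
  C         -0.02627     0.0788     0.0788    0.05253
  E          0.04851      3.605      6.197      1.803
  solve Keq expr → x = 0.02627; check Q = 7.4740e+05

[X]_eq = 3.605 M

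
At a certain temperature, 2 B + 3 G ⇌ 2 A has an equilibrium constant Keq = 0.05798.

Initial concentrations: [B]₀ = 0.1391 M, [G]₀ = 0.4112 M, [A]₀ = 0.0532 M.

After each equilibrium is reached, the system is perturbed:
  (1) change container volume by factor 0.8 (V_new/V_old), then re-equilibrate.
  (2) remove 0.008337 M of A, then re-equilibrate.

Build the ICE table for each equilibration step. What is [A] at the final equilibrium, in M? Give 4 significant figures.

Q₀ = 2.104 vs Keq = 0.05798 ⇒ Q>K, reverse
Step 1:
                    B           G           A
  init         0.1391      0.4112      0.0532
  Δ           0.03935     0.05902    -0.03935
  eq           0.1784      0.4702     0.01385
  solve Keq expr → x = -0.01967; check Q = 0.05798
Then change container volume by factor 0.8 (V_new/V_old).
Step 2:
                    B           G           A
  init         0.2231      0.5878     0.01732
  Δ         -0.005745   -0.008617    0.005745
  eq           0.2173      0.5792     0.02306
  solve Keq expr → x = 0.002872; check Q = 0.05798
Then remove 0.008337 M of A.
Step 3:
                    B           G           A
  init         0.2173      0.5792     0.01473
  Δ         -0.006991    -0.01049    0.006991
  eq           0.2103      0.5687     0.02172
  solve Keq expr → x = 0.003496; check Q = 0.05798

[A]_eq = 0.02172 M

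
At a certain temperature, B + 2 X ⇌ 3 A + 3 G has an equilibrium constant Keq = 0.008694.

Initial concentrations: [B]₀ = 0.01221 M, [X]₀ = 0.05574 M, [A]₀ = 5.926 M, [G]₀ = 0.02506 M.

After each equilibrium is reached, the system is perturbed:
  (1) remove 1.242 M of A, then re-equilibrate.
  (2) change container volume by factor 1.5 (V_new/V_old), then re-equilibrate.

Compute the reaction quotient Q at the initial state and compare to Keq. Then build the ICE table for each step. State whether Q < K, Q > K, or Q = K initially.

Q₀ = 86.33 vs Keq = 0.008694 ⇒ Q>K, reverse
Step 1:
                    B           X           A           G
  I           0.01221     0.05574       5.926     0.02506
  C          0.007811     0.01562    -0.02343    -0.02343
  E           0.02002     0.07136       5.903    0.001627
  solve Keq expr → x = -0.007811; check Q = 0.008694
Then remove 1.242 M of A.
Step 2:
                    B           X           A           G
  I           0.02002     0.07136       4.661    0.001627
  C       -1.4108e-04 -2.8216e-04  4.2323e-04  4.2323e-04
  E           0.01988     0.07108       4.661    0.002051
  solve Keq expr → x = 1.4108e-04; check Q = 0.008694
Then change container volume by factor 1.5 (V_new/V_old).
Step 3:
                    B           X           A           G
  I           0.01325     0.04739       3.107    0.001367
  C       -2.1970e-04 -4.3940e-04  6.5911e-04  6.5911e-04
  E           0.01303     0.04695       3.108    0.002026
  solve Keq expr → x = 2.1970e-04; check Q = 0.008694

Q₀ = 86.33; Q > K (proceeds reverse)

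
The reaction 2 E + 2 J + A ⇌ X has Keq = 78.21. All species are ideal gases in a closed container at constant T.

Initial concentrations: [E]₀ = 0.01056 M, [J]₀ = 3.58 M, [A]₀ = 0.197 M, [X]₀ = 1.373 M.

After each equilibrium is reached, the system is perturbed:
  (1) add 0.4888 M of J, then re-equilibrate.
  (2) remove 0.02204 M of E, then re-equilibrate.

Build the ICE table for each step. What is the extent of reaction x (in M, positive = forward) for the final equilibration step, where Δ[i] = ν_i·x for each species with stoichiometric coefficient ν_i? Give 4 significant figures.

Q₀ = 4877 vs Keq = 78.21 ⇒ Q>K, reverse
Step 1:
                   E          J          A          X
  init       0.01056       3.58      0.197      1.373
  Δ          0.06448    0.06448    0.03224   -0.03224
  eq         0.07504      3.644     0.2292      1.341
  solve Keq expr → x = -0.03224; check Q = 78.21
Then add 0.4888 M of J.
Step 2:
                   E          J          A          X
  init       0.07504      4.133     0.2292      1.341
  Δ        -0.008054  -0.008054  -0.004027   0.004027
  eq         0.06698      4.125     0.2252      1.345
  solve Keq expr → x = 0.004027; check Q = 78.21
Then remove 0.02204 M of E.
Step 3:
                   E          J          A          X
  init       0.04494      4.125     0.2252      1.345
  Δ          0.02004    0.02004    0.01002   -0.01002
  eq         0.06498      4.145     0.2352      1.335
  solve Keq expr → x = -0.01002; check Q = 78.21

x = -0.01002 M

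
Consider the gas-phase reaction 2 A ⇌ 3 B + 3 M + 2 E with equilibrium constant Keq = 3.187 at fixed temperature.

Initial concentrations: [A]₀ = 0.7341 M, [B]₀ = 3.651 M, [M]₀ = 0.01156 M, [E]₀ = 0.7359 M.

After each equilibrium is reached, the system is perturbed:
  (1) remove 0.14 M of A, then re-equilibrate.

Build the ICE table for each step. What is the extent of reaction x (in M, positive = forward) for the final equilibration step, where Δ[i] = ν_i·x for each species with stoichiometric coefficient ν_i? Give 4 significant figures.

x = -0.01121 M

Q₀ = 7.5550e-05 vs Keq = 3.187 ⇒ Q<K, forward
Step 1:
                   A          B          M          E
  Initial     0.7341      3.651    0.01156     0.7359
  Change     -0.1738     0.2608     0.2608     0.1738
  Equil       0.5603      3.912     0.2723     0.9097
  solve Keq expr → x = 0.08692; check Q = 3.187
Then remove 0.14 M of A.
Step 2:
                   A          B          M          E
  Initial     0.4203      3.912     0.2723     0.9097
  Change     0.02241   -0.03362   -0.03362   -0.02241
  Equil       0.4427      3.878     0.2387     0.8873
  solve Keq expr → x = -0.01121; check Q = 3.187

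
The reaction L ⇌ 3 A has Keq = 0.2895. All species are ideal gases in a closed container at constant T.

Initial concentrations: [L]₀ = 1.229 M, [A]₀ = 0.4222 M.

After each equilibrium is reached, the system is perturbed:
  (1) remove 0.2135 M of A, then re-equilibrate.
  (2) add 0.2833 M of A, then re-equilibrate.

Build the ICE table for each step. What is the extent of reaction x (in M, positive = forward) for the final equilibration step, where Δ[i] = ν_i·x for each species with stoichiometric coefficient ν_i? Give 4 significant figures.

Q₀ = 0.06124 vs Keq = 0.2895 ⇒ Q<K, forward
Step 1:
                    L           A
  init          1.229      0.4222
  Δ          -0.08958      0.2687
  eq            1.139      0.6909
  solve Keq expr → x = 0.08958; check Q = 0.2895
Then remove 0.2135 M of A.
Step 2:
                    L           A
  init          1.139      0.4774
  Δ          -0.06659      0.1998
  eq            1.073      0.6772
  solve Keq expr → x = 0.06659; check Q = 0.2895
Then add 0.2833 M of A.
Step 3:
                    L           A
  init          1.073      0.9605
  Δ            0.0884     -0.2652
  eq            1.161      0.6953
  solve Keq expr → x = -0.0884; check Q = 0.2895

x = -0.0884 M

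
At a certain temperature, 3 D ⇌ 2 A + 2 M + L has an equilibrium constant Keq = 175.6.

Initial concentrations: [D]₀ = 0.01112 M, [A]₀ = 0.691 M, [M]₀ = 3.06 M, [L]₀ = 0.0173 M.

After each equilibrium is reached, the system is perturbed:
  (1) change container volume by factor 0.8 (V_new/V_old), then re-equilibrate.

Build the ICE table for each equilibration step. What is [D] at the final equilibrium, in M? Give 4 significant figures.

[D]_eq = 0.0645 M

Q₀ = 5.6251e+04 vs Keq = 175.6 ⇒ Q>K, reverse
Step 1:
                    D           A           M           L
  init        0.01112       0.691        3.06      0.0173
  Δ           0.03728    -0.02486    -0.02486    -0.01243
  eq           0.0484      0.6661       3.035    0.004872
  solve Keq expr → x = -0.01243; check Q = 175.6
Then change container volume by factor 0.8 (V_new/V_old).
Step 2:
                    D           A           M           L
  init        0.06051      0.8327       3.794     0.00609
  Δ          0.003994   -0.002663   -0.002663   -0.001331
  eq           0.0645        0.83       3.791    0.004758
  solve Keq expr → x = -0.001331; check Q = 175.6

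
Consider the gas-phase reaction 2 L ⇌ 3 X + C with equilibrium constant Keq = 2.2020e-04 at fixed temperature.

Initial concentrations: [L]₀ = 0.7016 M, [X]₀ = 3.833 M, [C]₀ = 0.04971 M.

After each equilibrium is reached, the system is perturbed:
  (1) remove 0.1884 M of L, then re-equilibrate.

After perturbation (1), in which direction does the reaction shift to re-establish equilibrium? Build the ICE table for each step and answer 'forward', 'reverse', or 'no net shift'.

Direction: reverse

Q₀ = 5.687 vs Keq = 2.2020e-04 ⇒ Q>K, reverse
Step 1:
                    L           X           C
  init         0.7016       3.833     0.04971
  Δ           0.09941     -0.1491    -0.04971
  eq            0.801       3.684  2.8261e-06
  solve Keq expr → x = -0.04971; check Q = 2.2020e-04
Then remove 0.1884 M of L.
Step 2:
                    L           X           C
  init         0.6126       3.684  2.8261e-06
  Δ        2.3461e-06 -3.5191e-06 -1.1730e-06
  eq           0.6126       3.684  1.6530e-06
  solve Keq expr → x = -1.1730e-06; check Q = 2.2020e-04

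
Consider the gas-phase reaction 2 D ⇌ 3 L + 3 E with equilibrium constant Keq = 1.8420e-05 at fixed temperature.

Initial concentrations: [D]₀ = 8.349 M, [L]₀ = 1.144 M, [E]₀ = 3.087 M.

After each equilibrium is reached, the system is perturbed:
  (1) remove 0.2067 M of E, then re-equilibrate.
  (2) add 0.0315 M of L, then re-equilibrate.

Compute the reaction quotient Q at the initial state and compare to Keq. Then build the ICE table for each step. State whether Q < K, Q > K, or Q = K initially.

Q₀ = 0.6319; Q > K (proceeds reverse)

Q₀ = 0.6319 vs Keq = 1.8420e-05 ⇒ Q>K, reverse
Step 1:
                  D         L         E
  I           8.349     1.144     3.087
  C          0.7244    -1.087    -1.087
  E           9.073   0.05743         2
  solve Keq expr → x = -0.3622; check Q = 1.8420e-05
Then remove 0.2067 M of E.
Step 2:
                  D         L         E
  I           9.073   0.05743     1.794
  C       -0.004248  0.006372  0.006372
  E           9.069    0.0638       1.8
  solve Keq expr → x = 0.002124; check Q = 1.8420e-05
Then add 0.0315 M of L.
Step 3:
                  D         L         E
  I           9.069    0.0953       1.8
  C         0.02021  -0.03031  -0.03031
  E           9.089   0.06499      1.77
  solve Keq expr → x = -0.0101; check Q = 1.8420e-05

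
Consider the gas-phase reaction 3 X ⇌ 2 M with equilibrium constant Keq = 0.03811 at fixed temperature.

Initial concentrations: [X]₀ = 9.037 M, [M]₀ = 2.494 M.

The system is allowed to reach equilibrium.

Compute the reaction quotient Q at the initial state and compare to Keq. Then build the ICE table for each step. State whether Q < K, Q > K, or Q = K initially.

Q₀ = 0.008428; Q < K (proceeds forward)

Q₀ = 0.008428 vs Keq = 0.03811 ⇒ Q<K, forward
Step 1:
                  X         M
  Initial     9.037     2.494
  Change     -1.873     1.249
  Equil       7.164     3.743
  solve Keq expr → x = 0.6245; check Q = 0.03811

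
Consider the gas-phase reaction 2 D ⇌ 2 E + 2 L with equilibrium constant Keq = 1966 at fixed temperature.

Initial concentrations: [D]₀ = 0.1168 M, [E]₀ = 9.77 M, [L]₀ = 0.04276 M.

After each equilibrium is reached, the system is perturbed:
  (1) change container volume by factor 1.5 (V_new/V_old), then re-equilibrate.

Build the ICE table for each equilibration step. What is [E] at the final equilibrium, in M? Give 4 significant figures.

Q₀ = 12.79 vs Keq = 1966 ⇒ Q<K, forward
Step 1:
                  D         E         L
  I          0.1168      9.77   0.04276
  C        -0.08778   0.08778   0.08778
  E         0.02902     9.858    0.1305
  solve Keq expr → x = 0.04389; check Q = 1966
Then change container volume by factor 1.5 (V_new/V_old).
Step 2:
                  D         E         L
  I         0.01935     6.572   0.08703
  C       -0.005607  0.005607  0.005607
  E         0.01374     6.577   0.09263
  solve Keq expr → x = 0.002803; check Q = 1966

[E]_eq = 6.577 M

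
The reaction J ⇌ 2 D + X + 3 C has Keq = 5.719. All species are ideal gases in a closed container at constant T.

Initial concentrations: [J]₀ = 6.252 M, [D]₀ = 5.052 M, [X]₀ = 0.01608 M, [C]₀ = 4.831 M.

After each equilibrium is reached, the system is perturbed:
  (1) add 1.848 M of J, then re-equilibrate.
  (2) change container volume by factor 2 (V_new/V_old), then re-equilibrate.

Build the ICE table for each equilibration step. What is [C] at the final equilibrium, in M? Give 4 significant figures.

[C]_eq = 2.792 M

Q₀ = 7.401 vs Keq = 5.719 ⇒ Q>K, reverse
Step 1:
                    J           D           X           C
  init          6.252       5.052     0.01608       4.831
  Δ          0.003531   -0.007061   -0.003531    -0.01059
  eq            6.256       5.045     0.01255        4.82
  solve Keq expr → x = -0.003531; check Q = 5.719
Then add 1.848 M of J.
Step 2:
                    J           D           X           C
  init          8.104       5.045     0.01255        4.82
  Δ         -0.003548    0.007095    0.003548     0.01064
  eq              8.1       5.052      0.0161       4.831
  solve Keq expr → x = 0.003548; check Q = 5.719
Then change container volume by factor 2 (V_new/V_old).
Step 3:
                    J           D           X           C
  init           4.05       2.526    0.008049       2.416
  Δ           -0.1256      0.2512      0.1256      0.3768
  eq            3.924       2.777      0.1337       2.792
  solve Keq expr → x = 0.1256; check Q = 5.719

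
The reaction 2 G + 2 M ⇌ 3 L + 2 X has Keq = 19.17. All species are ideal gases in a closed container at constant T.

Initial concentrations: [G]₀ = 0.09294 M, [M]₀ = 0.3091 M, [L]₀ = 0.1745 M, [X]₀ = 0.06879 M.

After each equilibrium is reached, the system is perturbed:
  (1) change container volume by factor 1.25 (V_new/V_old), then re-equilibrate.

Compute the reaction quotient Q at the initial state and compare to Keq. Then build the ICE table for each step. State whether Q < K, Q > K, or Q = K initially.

Q₀ = 0.03047; Q < K (proceeds forward)

Q₀ = 0.03047 vs Keq = 19.17 ⇒ Q<K, forward
Step 1:
                    G           M           L           X
  Initial     0.09294      0.3091      0.1745     0.06879
  Change     -0.07241    -0.07241      0.1086     0.07241
  Equil       0.02053      0.2367      0.2831      0.1412
  solve Keq expr → x = 0.03621; check Q = 19.17
Then change container volume by factor 1.25 (V_new/V_old).
Step 2:
                    G           M           L           X
  Initial     0.01642      0.1893      0.2265       0.113
  Change    -0.001277   -0.001277    0.001915    0.001277
  Equil       0.01514      0.1881      0.2284      0.1142
  solve Keq expr → x = 6.3837e-04; check Q = 19.17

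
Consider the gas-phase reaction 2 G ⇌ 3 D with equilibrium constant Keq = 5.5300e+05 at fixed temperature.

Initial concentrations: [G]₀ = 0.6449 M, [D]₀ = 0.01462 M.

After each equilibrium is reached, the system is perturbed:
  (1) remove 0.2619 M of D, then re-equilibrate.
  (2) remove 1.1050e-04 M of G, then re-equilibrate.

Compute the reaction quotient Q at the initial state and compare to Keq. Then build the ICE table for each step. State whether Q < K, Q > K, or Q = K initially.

Q₀ = 7.5138e-06 vs Keq = 5.5300e+05 ⇒ Q<K, forward
Step 1:
                    G           D
  Initial      0.6449     0.01462
  Change      -0.6436      0.9654
  Equil      0.001305        0.98
  solve Keq expr → x = 0.3218; check Q = 5.5300e+05
Then remove 0.2619 M of D.
Step 2:
                    G           D
  Initial    0.001305      0.7181
  Change  -4.8505e-04  7.2758e-04
  Equil    8.1957e-04      0.7188
  solve Keq expr → x = 2.4253e-04; check Q = 5.5300e+05
Then remove 1.1050e-04 M of G.
Step 3:
                    G           D
  Initial  7.0907e-04      0.7188
  Change   1.1022e-04 -1.6533e-04
  Equil    8.1929e-04      0.7187
  solve Keq expr → x = -5.5109e-05; check Q = 5.5300e+05

Q₀ = 7.5138e-06; Q < K (proceeds forward)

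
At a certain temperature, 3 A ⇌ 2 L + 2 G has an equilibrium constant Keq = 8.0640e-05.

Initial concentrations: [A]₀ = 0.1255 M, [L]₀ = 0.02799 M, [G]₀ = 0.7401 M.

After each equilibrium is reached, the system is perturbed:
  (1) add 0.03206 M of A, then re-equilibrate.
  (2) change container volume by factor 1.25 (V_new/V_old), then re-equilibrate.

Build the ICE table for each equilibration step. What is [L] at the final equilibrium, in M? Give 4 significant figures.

Q₀ = 0.2171 vs Keq = 8.0640e-05 ⇒ Q>K, reverse
Step 1:
                  A         L         G
  init       0.1255   0.02799    0.7401
  Δ          0.0407  -0.02714  -0.02714
  eq         0.1662 8.5344e-04     0.713
  solve Keq expr → x = -0.01357; check Q = 8.0640e-05
Then add 0.03206 M of A.
Step 2:
                  A         L         G
  init       0.1983 8.5344e-04     0.713
  Δ       -3.8231e-04 2.5488e-04 2.5488e-04
  eq         0.1979  0.001108    0.7132
  solve Keq expr → x = 1.2744e-04; check Q = 8.0640e-05
Then change container volume by factor 1.25 (V_new/V_old).
Step 3:
                  A         L         G
  init       0.1583 8.8665e-04    0.5706
  Δ       -1.5454e-04 1.0303e-04 1.0303e-04
  eq         0.1582 9.8968e-04    0.5707
  solve Keq expr → x = 5.1513e-05; check Q = 8.0640e-05

[L]_eq = 9.8968e-04 M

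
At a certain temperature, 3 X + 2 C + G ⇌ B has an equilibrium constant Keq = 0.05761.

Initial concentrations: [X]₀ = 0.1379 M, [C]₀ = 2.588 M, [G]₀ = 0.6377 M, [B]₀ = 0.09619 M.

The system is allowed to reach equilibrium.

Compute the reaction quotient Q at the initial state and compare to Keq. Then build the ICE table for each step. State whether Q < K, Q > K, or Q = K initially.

Q₀ = 8.588; Q > K (proceeds reverse)

Q₀ = 8.588 vs Keq = 0.05761 ⇒ Q>K, reverse
Step 1:
                   X          C          G          B
  init        0.1379      2.588     0.6377    0.09619
  Δ           0.2386     0.1591    0.07954   -0.07954
  eq          0.3765      2.747     0.7172    0.01665
  solve Keq expr → x = -0.07954; check Q = 0.05761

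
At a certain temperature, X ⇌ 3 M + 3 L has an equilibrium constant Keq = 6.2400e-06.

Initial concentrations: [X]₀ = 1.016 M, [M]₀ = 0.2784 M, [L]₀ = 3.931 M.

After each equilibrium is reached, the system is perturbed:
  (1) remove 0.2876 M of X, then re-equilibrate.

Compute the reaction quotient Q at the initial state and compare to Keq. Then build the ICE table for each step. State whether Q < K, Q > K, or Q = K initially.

Q₀ = 1.29; Q > K (proceeds reverse)

Q₀ = 1.29 vs Keq = 6.2400e-06 ⇒ Q>K, reverse
Step 1:
                    X           M           L
  init          1.016      0.2784       3.931
  Δ           0.09106     -0.2732     -0.2732
  eq            1.107    0.005207       3.658
  solve Keq expr → x = -0.09106; check Q = 6.2400e-06
Then remove 0.2876 M of X.
Step 2:
                    X           M           L
  init         0.8195    0.005207       3.658
  Δ        1.6527e-04 -4.9581e-04 -4.9581e-04
  eq           0.8196    0.004711       3.657
  solve Keq expr → x = -1.6527e-04; check Q = 6.2400e-06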